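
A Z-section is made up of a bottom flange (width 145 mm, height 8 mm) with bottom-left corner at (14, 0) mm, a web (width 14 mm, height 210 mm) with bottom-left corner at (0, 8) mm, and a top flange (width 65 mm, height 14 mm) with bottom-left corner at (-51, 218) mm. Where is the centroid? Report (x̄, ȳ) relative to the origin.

Part | A | x̄ᵢ | ȳᵢ | A·x̄ᵢ | A·ȳᵢ
bottom flange | 1160.00 | 86.50 | 4.00 | 100340.00 | 4640.00
web | 2940.00 | 7.00 | 113.00 | 20580.00 | 332220.00
top flange | 910.00 | -18.50 | 225.00 | -16835.00 | 204750.00
Σ | 5010.00 |  |  | 104085.00 | 541610.00
x̄ = 104085.00 / 5010.00 = 20.78 mm
ȳ = 541610.00 / 5010.00 = 108.11 mm

x̄ = 20.78 mm, ȳ = 108.11 mm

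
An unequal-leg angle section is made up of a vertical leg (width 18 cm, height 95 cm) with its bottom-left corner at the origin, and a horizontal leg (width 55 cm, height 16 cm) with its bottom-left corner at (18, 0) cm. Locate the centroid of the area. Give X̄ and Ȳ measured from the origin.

vertical leg: A = 18 × 95 = 1710.00, centroid at (9.00, 47.50).
horizontal leg: A = 55 × 16 = 880.00, centroid at (45.50, 8.00).
ΣA = 2590.00 cm²
ΣAX̄ = (1710.00)(9.00) + (880.00)(45.50) = 55430.00 cm³
ΣAȲ = (1710.00)(47.50) + (880.00)(8.00) = 88265.00 cm³
X̄ = 55430.00 / 2590.00 = 21.40 cm
Ȳ = 88265.00 / 2590.00 = 34.08 cm

X̄ = 21.40 cm, Ȳ = 34.08 cm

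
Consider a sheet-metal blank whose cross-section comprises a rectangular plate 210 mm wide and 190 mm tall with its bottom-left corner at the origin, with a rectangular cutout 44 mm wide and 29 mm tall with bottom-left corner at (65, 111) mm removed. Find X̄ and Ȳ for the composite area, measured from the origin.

X̄ = 105.59 mm, Ȳ = 93.99 mm

plate: A = 210 × 190 = 39900.00, centroid at (105.00, 95.00).
hole: A = −(44 × 29) = -1276.00, centroid at (87.00, 125.50).
ΣA = 38624.00 mm², ΣAX̄ = 4078488.00 mm³, ΣAȲ = 3630362.00 mm³.
X̄ = 4078488.00/38624.00 = 105.59 mm; Ȳ = 3630362.00/38624.00 = 93.99 mm.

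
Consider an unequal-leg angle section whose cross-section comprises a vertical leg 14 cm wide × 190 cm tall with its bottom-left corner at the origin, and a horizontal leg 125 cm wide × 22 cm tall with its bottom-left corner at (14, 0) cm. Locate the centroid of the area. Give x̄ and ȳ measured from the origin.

Part | A | x̄ᵢ | ȳᵢ | A·x̄ᵢ | A·ȳᵢ
vertical leg | 2660.00 | 7.00 | 95.00 | 18620.00 | 252700.00
horizontal leg | 2750.00 | 76.50 | 11.00 | 210375.00 | 30250.00
Σ | 5410.00 |  |  | 228995.00 | 282950.00
x̄ = 228995.00 / 5410.00 = 42.33 cm
ȳ = 282950.00 / 5410.00 = 52.30 cm

x̄ = 42.33 cm, ȳ = 52.30 cm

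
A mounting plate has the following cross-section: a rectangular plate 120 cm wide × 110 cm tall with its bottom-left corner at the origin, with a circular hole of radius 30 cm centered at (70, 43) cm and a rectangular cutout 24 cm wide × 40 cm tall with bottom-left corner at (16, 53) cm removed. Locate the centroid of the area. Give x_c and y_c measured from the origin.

plate: A = 120 × 110 = 13200.00, centroid at (60.00, 55.00).
hole 1: A = −π·30² = -2827.43, centroid at (70.00, 43.00).
hole 2: A = −(24 × 40) = -960.00, centroid at (28.00, 73.00).
ΣA = 9412.57 cm²
ΣAx_c = (13200.00)(60.00) + (-2827.43)(70.00) + (-960.00)(28.00) = 567199.66 cm³
ΣAy_c = (13200.00)(55.00) + (-2827.43)(43.00) + (-960.00)(73.00) = 534340.36 cm³
x_c = 567199.66 / 9412.57 = 60.26 cm
y_c = 534340.36 / 9412.57 = 56.77 cm

x_c = 60.26 cm, y_c = 56.77 cm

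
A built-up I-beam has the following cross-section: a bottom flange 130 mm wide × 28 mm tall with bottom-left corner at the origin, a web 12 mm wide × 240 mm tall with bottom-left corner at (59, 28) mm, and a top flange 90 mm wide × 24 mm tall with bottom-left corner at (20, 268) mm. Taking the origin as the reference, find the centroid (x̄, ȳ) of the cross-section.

x̄ = 65.00 mm, ȳ = 124.65 mm

bottom flange: A = 130 × 28 = 3640.00, centroid at (65.00, 14.00).
web: A = 12 × 240 = 2880.00, centroid at (65.00, 148.00).
top flange: A = 90 × 24 = 2160.00, centroid at (65.00, 280.00).
ΣA = 8680.00 mm², ΣAx̄ = 564200.00 mm³, ΣAȳ = 1082000.00 mm³.
x̄ = 564200.00/8680.00 = 65.00 mm; ȳ = 1082000.00/8680.00 = 124.65 mm.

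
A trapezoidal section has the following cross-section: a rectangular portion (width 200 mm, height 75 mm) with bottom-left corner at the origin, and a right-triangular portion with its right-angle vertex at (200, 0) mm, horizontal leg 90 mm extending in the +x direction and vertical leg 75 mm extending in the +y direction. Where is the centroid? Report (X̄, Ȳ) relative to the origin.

Part | A | x̄ᵢ | ȳᵢ | A·x̄ᵢ | A·ȳᵢ
rectangular portion | 15000.00 | 100.00 | 37.50 | 1500000.00 | 562500.00
triangular portion | 3375.00 | 230.00 | 25.00 | 776250.00 | 84375.00
Σ | 18375.00 |  |  | 2276250.00 | 646875.00
X̄ = 2276250.00 / 18375.00 = 123.88 mm
Ȳ = 646875.00 / 18375.00 = 35.20 mm

X̄ = 123.88 mm, Ȳ = 35.20 mm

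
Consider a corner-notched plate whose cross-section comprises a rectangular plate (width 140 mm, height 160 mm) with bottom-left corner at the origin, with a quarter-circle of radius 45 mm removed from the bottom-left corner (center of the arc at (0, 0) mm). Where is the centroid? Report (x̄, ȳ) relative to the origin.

x̄ = 73.89 mm, ȳ = 84.65 mm

plate: A = 140 × 160 = 22400.00, centroid at (70.00, 80.00).
removed quarter-circle: A = −¼π·45² = -1590.43, centroid at (19.10, 19.10).
ΣA = 20809.57 mm²
ΣAx̄ = (22400.00)(70.00) + (-1590.43)(19.10) = 1537625.00 mm³
ΣAȳ = (22400.00)(80.00) + (-1590.43)(19.10) = 1761625.00 mm³
x̄ = 1537625.00 / 20809.57 = 73.89 mm
ȳ = 1761625.00 / 20809.57 = 84.65 mm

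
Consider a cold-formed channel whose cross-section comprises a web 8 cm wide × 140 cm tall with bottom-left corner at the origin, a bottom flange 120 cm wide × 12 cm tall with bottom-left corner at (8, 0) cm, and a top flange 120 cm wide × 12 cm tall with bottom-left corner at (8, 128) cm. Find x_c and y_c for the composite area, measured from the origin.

web: A = 8 × 140 = 1120.00, centroid at (4.00, 70.00).
bottom flange: A = 120 × 12 = 1440.00, centroid at (68.00, 6.00).
top flange: A = 120 × 12 = 1440.00, centroid at (68.00, 134.00).
ΣA = 4000.00 cm², ΣAx_c = 200320.00 cm³, ΣAy_c = 280000.00 cm³.
x_c = 200320.00/4000.00 = 50.08 cm; y_c = 280000.00/4000.00 = 70.00 cm.

x_c = 50.08 cm, y_c = 70.00 cm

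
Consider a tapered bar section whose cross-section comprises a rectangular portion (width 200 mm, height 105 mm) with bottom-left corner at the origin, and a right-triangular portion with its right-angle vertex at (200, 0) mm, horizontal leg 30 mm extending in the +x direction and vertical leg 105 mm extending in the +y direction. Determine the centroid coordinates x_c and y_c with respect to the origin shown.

rectangular portion: A = 200 × 105 = 21000.00, centroid at (100.00, 52.50).
triangular portion: A = ½·30·105 = 1575.00, centroid at (210.00, 35.00).
ΣA = 22575.00 mm², ΣAx_c = 2430750.00 mm³, ΣAy_c = 1157625.00 mm³.
x_c = 2430750.00/22575.00 = 107.67 mm; y_c = 1157625.00/22575.00 = 51.28 mm.

x_c = 107.67 mm, y_c = 51.28 mm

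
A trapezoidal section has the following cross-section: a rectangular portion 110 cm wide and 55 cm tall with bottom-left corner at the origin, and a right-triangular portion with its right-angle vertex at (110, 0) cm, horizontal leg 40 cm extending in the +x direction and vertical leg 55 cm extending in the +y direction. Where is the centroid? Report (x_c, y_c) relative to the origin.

rectangular portion: A = 110 × 55 = 6050.00, centroid at (55.00, 27.50).
triangular portion: A = ½·40·55 = 1100.00, centroid at (123.33, 18.33).
ΣA = 7150.00 cm²
ΣAx_c = (6050.00)(55.00) + (1100.00)(123.33) = 468416.67 cm³
ΣAy_c = (6050.00)(27.50) + (1100.00)(18.33) = 186541.67 cm³
x_c = 468416.67 / 7150.00 = 65.51 cm
y_c = 186541.67 / 7150.00 = 26.09 cm

x_c = 65.51 cm, y_c = 26.09 cm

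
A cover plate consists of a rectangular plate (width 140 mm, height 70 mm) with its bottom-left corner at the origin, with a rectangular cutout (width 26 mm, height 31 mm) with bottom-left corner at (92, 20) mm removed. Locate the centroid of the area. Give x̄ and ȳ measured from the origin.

plate: A = 140 × 70 = 9800.00, centroid at (70.00, 35.00).
hole: A = −(26 × 31) = -806.00, centroid at (105.00, 35.50).
ΣA = 8994.00 mm²
ΣAx̄ = (9800.00)(70.00) + (-806.00)(105.00) = 601370.00 mm³
ΣAȳ = (9800.00)(35.00) + (-806.00)(35.50) = 314387.00 mm³
x̄ = 601370.00 / 8994.00 = 66.86 mm
ȳ = 314387.00 / 8994.00 = 34.96 mm

x̄ = 66.86 mm, ȳ = 34.96 mm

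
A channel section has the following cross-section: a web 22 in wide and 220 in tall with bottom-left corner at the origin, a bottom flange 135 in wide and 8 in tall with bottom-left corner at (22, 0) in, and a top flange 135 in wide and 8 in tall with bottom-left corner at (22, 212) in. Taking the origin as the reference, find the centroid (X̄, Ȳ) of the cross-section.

X̄ = 35.22 in, Ȳ = 110.00 in

web: A = 22 × 220 = 4840.00, centroid at (11.00, 110.00).
bottom flange: A = 135 × 8 = 1080.00, centroid at (89.50, 4.00).
top flange: A = 135 × 8 = 1080.00, centroid at (89.50, 216.00).
ΣA = 7000.00 in², ΣAX̄ = 246560.00 in³, ΣAȲ = 770000.00 in³.
X̄ = 246560.00/7000.00 = 35.22 in; Ȳ = 770000.00/7000.00 = 110.00 in.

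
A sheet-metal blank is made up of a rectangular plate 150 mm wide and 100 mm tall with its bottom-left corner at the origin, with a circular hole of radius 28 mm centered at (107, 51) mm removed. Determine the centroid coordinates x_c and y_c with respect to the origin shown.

plate: A = 150 × 100 = 15000.00, centroid at (75.00, 50.00).
hole: A = −π·28² = -2463.01, centroid at (107.00, 51.00).
ΣA = 12536.99 mm², ΣAx_c = 861458.08 mm³, ΣAy_c = 624386.56 mm³.
x_c = 861458.08/12536.99 = 68.71 mm; y_c = 624386.56/12536.99 = 49.80 mm.

x_c = 68.71 mm, y_c = 49.80 mm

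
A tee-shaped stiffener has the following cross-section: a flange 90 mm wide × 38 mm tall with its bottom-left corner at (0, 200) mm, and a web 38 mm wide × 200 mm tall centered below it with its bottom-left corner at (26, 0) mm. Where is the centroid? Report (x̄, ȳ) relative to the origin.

web: A = 38 × 200 = 7600.00, centroid at (45.00, 100.00).
flange: A = 90 × 38 = 3420.00, centroid at (45.00, 219.00).
ΣA = 11020.00 mm², ΣAx̄ = 495900.00 mm³, ΣAȳ = 1508980.00 mm³.
x̄ = 495900.00/11020.00 = 45.00 mm; ȳ = 1508980.00/11020.00 = 136.93 mm.

x̄ = 45.00 mm, ȳ = 136.93 mm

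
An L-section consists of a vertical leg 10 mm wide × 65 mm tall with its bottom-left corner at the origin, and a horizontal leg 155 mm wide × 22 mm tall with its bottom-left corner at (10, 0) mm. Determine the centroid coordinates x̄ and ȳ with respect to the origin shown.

x̄ = 74.29 mm, ȳ = 14.44 mm

vertical leg: A = 10 × 65 = 650.00, centroid at (5.00, 32.50).
horizontal leg: A = 155 × 22 = 3410.00, centroid at (87.50, 11.00).
ΣA = 4060.00 mm²
ΣAx̄ = (650.00)(5.00) + (3410.00)(87.50) = 301625.00 mm³
ΣAȳ = (650.00)(32.50) + (3410.00)(11.00) = 58635.00 mm³
x̄ = 301625.00 / 4060.00 = 74.29 mm
ȳ = 58635.00 / 4060.00 = 14.44 mm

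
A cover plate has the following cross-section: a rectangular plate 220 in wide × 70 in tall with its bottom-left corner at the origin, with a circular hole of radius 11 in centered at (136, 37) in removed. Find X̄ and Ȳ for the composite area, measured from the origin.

Part | A | x̄ᵢ | ȳᵢ | A·x̄ᵢ | A·ȳᵢ
plate | 15400.00 | 110.00 | 35.00 | 1694000.00 | 539000.00
hole | -380.13 | 136.00 | 37.00 | -51698.05 | -14064.91
Σ | 15019.87 |  |  | 1642301.95 | 524935.09
X̄ = 1642301.95 / 15019.87 = 109.34 in
Ȳ = 524935.09 / 15019.87 = 34.95 in

X̄ = 109.34 in, Ȳ = 34.95 in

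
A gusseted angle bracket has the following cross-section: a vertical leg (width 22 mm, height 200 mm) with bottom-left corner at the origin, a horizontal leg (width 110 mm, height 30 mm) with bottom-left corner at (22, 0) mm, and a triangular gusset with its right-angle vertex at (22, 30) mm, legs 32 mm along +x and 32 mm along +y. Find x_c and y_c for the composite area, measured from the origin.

x_c = 38.87 mm, y_c = 62.14 mm

Part | A | x̄ᵢ | ȳᵢ | A·x̄ᵢ | A·ȳᵢ
vertical leg | 4400.00 | 11.00 | 100.00 | 48400.00 | 440000.00
horizontal leg | 3300.00 | 77.00 | 15.00 | 254100.00 | 49500.00
gusset | 512.00 | 32.67 | 40.67 | 16725.33 | 20821.33
Σ | 8212.00 |  |  | 319225.33 | 510321.33
x_c = 319225.33 / 8212.00 = 38.87 mm
y_c = 510321.33 / 8212.00 = 62.14 mm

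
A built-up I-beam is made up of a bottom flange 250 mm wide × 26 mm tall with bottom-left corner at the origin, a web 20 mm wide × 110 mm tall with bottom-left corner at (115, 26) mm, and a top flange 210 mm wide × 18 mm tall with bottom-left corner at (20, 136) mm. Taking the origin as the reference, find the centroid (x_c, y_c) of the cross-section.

x_c = 125.00 mm, y_c = 64.97 mm

Part | A | x̄ᵢ | ȳᵢ | A·x̄ᵢ | A·ȳᵢ
bottom flange | 6500.00 | 125.00 | 13.00 | 812500.00 | 84500.00
web | 2200.00 | 125.00 | 81.00 | 275000.00 | 178200.00
top flange | 3780.00 | 125.00 | 145.00 | 472500.00 | 548100.00
Σ | 12480.00 |  |  | 1560000.00 | 810800.00
x_c = 1560000.00 / 12480.00 = 125.00 mm
y_c = 810800.00 / 12480.00 = 64.97 mm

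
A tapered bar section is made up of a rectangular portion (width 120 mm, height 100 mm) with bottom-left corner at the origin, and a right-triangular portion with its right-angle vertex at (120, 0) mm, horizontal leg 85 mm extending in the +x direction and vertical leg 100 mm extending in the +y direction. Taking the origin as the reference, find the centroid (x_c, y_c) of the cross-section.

x_c = 83.10 mm, y_c = 45.64 mm

rectangular portion: A = 120 × 100 = 12000.00, centroid at (60.00, 50.00).
triangular portion: A = ½·85·100 = 4250.00, centroid at (148.33, 33.33).
ΣA = 16250.00 mm², ΣAx_c = 1350416.67 mm³, ΣAy_c = 741666.67 mm³.
x_c = 1350416.67/16250.00 = 83.10 mm; y_c = 741666.67/16250.00 = 45.64 mm.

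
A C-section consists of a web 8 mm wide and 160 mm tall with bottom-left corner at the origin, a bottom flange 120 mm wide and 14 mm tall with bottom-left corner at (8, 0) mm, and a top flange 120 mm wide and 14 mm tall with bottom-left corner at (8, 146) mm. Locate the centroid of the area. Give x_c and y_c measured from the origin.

x_c = 50.34 mm, y_c = 80.00 mm

web: A = 8 × 160 = 1280.00, centroid at (4.00, 80.00).
bottom flange: A = 120 × 14 = 1680.00, centroid at (68.00, 7.00).
top flange: A = 120 × 14 = 1680.00, centroid at (68.00, 153.00).
ΣA = 4640.00 mm²
ΣAx_c = (1280.00)(4.00) + (1680.00)(68.00) + (1680.00)(68.00) = 233600.00 mm³
ΣAy_c = (1280.00)(80.00) + (1680.00)(7.00) + (1680.00)(153.00) = 371200.00 mm³
x_c = 233600.00 / 4640.00 = 50.34 mm
y_c = 371200.00 / 4640.00 = 80.00 mm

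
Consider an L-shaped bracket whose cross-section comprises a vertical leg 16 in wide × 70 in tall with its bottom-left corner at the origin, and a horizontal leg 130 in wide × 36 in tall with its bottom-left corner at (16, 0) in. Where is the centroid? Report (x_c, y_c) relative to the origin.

vertical leg: A = 16 × 70 = 1120.00, centroid at (8.00, 35.00).
horizontal leg: A = 130 × 36 = 4680.00, centroid at (81.00, 18.00).
ΣA = 5800.00 in², ΣAx_c = 388040.00 in³, ΣAy_c = 123440.00 in³.
x_c = 388040.00/5800.00 = 66.90 in; y_c = 123440.00/5800.00 = 21.28 in.

x_c = 66.90 in, y_c = 21.28 in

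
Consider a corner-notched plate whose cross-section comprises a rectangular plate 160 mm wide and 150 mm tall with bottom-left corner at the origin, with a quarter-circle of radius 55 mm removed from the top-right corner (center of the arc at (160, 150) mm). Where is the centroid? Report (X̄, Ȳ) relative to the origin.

X̄ = 73.78 mm, Ȳ = 69.32 mm

plate: A = 160 × 150 = 24000.00, centroid at (80.00, 75.00).
removed quarter-circle: A = −¼π·55² = -2375.83, centroid at (136.66, 126.66).
ΣA = 21624.17 mm²
ΣAX̄ = (24000.00)(80.00) + (-2375.83)(136.66) = 1595325.62 mm³
ΣAȲ = (24000.00)(75.00) + (-2375.83)(126.66) = 1499083.92 mm³
X̄ = 1595325.62 / 21624.17 = 73.78 mm
Ȳ = 1499083.92 / 21624.17 = 69.32 mm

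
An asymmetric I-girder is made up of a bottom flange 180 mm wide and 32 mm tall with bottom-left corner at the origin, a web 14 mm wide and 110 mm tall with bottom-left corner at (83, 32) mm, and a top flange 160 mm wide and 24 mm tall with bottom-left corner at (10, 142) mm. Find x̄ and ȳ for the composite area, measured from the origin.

x̄ = 90.00 mm, ȳ = 73.38 mm

Part | A | x̄ᵢ | ȳᵢ | A·x̄ᵢ | A·ȳᵢ
bottom flange | 5760.00 | 90.00 | 16.00 | 518400.00 | 92160.00
web | 1540.00 | 90.00 | 87.00 | 138600.00 | 133980.00
top flange | 3840.00 | 90.00 | 154.00 | 345600.00 | 591360.00
Σ | 11140.00 |  |  | 1002600.00 | 817500.00
x̄ = 1002600.00 / 11140.00 = 90.00 mm
ȳ = 817500.00 / 11140.00 = 73.38 mm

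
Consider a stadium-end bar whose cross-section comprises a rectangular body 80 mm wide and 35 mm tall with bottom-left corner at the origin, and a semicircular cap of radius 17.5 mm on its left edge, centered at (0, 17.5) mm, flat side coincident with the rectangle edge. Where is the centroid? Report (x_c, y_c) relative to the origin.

rectangular body: A = 80 × 35 = 2800.00, centroid at (40.00, 17.50).
semicircular end: A = ½π·17.5² = 481.06, centroid at (-7.43, 17.50).
ΣA = 3281.06 mm²
ΣAx_c = (2800.00)(40.00) + (481.06)(-7.43) = 108427.08 mm³
ΣAy_c = (2800.00)(17.50) + (481.06)(17.50) = 57418.49 mm³
x_c = 108427.08 / 3281.06 = 33.05 mm
y_c = 57418.49 / 3281.06 = 17.50 mm

x_c = 33.05 mm, y_c = 17.50 mm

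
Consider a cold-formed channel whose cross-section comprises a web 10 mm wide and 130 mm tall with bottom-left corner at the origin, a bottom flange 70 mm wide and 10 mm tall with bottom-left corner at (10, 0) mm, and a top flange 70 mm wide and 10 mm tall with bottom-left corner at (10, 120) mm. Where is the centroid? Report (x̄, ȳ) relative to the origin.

x̄ = 25.74 mm, ȳ = 65.00 mm

web: A = 10 × 130 = 1300.00, centroid at (5.00, 65.00).
bottom flange: A = 70 × 10 = 700.00, centroid at (45.00, 5.00).
top flange: A = 70 × 10 = 700.00, centroid at (45.00, 125.00).
ΣA = 2700.00 mm², ΣAx̄ = 69500.00 mm³, ΣAȳ = 175500.00 mm³.
x̄ = 69500.00/2700.00 = 25.74 mm; ȳ = 175500.00/2700.00 = 65.00 mm.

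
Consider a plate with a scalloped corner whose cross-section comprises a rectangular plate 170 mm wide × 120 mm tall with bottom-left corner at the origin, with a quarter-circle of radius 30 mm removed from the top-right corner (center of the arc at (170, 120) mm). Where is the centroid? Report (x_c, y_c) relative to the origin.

x_c = 82.41 mm, y_c = 58.30 mm

plate: A = 170 × 120 = 20400.00, centroid at (85.00, 60.00).
removed quarter-circle: A = −¼π·30² = -706.86, centroid at (157.27, 107.27).
ΣA = 19693.14 mm², ΣAx_c = 1622834.08 mm³, ΣAy_c = 1148177.00 mm³.
x_c = 1622834.08/19693.14 = 82.41 mm; y_c = 1148177.00/19693.14 = 58.30 mm.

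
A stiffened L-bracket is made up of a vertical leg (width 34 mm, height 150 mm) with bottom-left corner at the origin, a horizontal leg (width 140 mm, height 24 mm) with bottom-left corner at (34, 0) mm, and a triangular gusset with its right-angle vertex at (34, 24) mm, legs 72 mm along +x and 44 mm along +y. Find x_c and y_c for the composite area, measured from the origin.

x_c = 52.57 mm, y_c = 48.19 mm

vertical leg: A = 34 × 150 = 5100.00, centroid at (17.00, 75.00).
horizontal leg: A = 140 × 24 = 3360.00, centroid at (104.00, 12.00).
gusset: A = ½·72·44 = 1584.00, centroid at (58.00, 38.67).
ΣA = 10044.00 mm²
ΣAx_c = (5100.00)(17.00) + (3360.00)(104.00) + (1584.00)(58.00) = 528012.00 mm³
ΣAy_c = (5100.00)(75.00) + (3360.00)(12.00) + (1584.00)(38.67) = 484068.00 mm³
x_c = 528012.00 / 10044.00 = 52.57 mm
y_c = 484068.00 / 10044.00 = 48.19 mm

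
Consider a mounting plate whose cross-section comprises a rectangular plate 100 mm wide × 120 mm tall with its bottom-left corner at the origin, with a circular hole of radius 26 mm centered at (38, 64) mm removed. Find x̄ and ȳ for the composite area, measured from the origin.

x̄ = 52.58 mm, ȳ = 59.14 mm

plate: A = 100 × 120 = 12000.00, centroid at (50.00, 60.00).
hole: A = −π·26² = -2123.72, centroid at (38.00, 64.00).
ΣA = 9876.28 mm²
ΣAx̄ = (12000.00)(50.00) + (-2123.72)(38.00) = 519298.77 mm³
ΣAȳ = (12000.00)(60.00) + (-2123.72)(64.00) = 584082.14 mm³
x̄ = 519298.77 / 9876.28 = 52.58 mm
ȳ = 584082.14 / 9876.28 = 59.14 mm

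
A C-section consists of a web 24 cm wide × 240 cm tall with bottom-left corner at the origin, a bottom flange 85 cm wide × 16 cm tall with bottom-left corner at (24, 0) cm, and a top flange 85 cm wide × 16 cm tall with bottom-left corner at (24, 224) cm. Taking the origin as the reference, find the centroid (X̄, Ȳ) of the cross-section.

X̄ = 29.48 cm, Ȳ = 120.00 cm

web: A = 24 × 240 = 5760.00, centroid at (12.00, 120.00).
bottom flange: A = 85 × 16 = 1360.00, centroid at (66.50, 8.00).
top flange: A = 85 × 16 = 1360.00, centroid at (66.50, 232.00).
ΣA = 8480.00 cm², ΣAX̄ = 250000.00 cm³, ΣAȲ = 1017600.00 cm³.
X̄ = 250000.00/8480.00 = 29.48 cm; Ȳ = 1017600.00/8480.00 = 120.00 cm.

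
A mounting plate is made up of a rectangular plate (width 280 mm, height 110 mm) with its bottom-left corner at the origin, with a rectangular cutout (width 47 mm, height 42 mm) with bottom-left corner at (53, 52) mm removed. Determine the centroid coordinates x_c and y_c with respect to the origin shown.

plate: A = 280 × 110 = 30800.00, centroid at (140.00, 55.00).
hole: A = −(47 × 42) = -1974.00, centroid at (76.50, 73.00).
ΣA = 28826.00 mm²
ΣAx_c = (30800.00)(140.00) + (-1974.00)(76.50) = 4160989.00 mm³
ΣAy_c = (30800.00)(55.00) + (-1974.00)(73.00) = 1549898.00 mm³
x_c = 4160989.00 / 28826.00 = 144.35 mm
y_c = 1549898.00 / 28826.00 = 53.77 mm

x_c = 144.35 mm, y_c = 53.77 mm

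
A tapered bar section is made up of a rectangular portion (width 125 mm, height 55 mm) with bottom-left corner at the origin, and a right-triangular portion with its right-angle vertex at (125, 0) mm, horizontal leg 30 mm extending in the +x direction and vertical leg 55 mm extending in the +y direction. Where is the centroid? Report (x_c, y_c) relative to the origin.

x_c = 70.27 mm, y_c = 26.52 mm

rectangular portion: A = 125 × 55 = 6875.00, centroid at (62.50, 27.50).
triangular portion: A = ½·30·55 = 825.00, centroid at (135.00, 18.33).
ΣA = 7700.00 mm²
ΣAx_c = (6875.00)(62.50) + (825.00)(135.00) = 541062.50 mm³
ΣAy_c = (6875.00)(27.50) + (825.00)(18.33) = 204187.50 mm³
x_c = 541062.50 / 7700.00 = 70.27 mm
y_c = 204187.50 / 7700.00 = 26.52 mm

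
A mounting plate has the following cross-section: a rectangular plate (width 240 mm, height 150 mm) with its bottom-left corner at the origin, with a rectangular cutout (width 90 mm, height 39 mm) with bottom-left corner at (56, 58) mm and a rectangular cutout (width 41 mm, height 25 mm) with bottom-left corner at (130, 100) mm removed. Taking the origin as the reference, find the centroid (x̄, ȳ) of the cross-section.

Part | A | x̄ᵢ | ȳᵢ | A·x̄ᵢ | A·ȳᵢ
plate | 36000.00 | 120.00 | 75.00 | 4320000.00 | 2700000.00
hole 1 | -3510.00 | 101.00 | 77.50 | -354510.00 | -272025.00
hole 2 | -1025.00 | 150.50 | 112.50 | -154262.50 | -115312.50
Σ | 31465.00 |  |  | 3811227.50 | 2312662.50
x̄ = 3811227.50 / 31465.00 = 121.13 mm
ȳ = 2312662.50 / 31465.00 = 73.50 mm

x̄ = 121.13 mm, ȳ = 73.50 mm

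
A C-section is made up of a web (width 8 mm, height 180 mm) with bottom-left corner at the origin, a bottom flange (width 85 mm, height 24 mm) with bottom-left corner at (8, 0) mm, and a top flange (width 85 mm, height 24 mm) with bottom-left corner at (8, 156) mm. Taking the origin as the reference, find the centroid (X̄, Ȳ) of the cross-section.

X̄ = 38.37 mm, Ȳ = 90.00 mm

web: A = 8 × 180 = 1440.00, centroid at (4.00, 90.00).
bottom flange: A = 85 × 24 = 2040.00, centroid at (50.50, 12.00).
top flange: A = 85 × 24 = 2040.00, centroid at (50.50, 168.00).
ΣA = 5520.00 mm², ΣAX̄ = 211800.00 mm³, ΣAȲ = 496800.00 mm³.
X̄ = 211800.00/5520.00 = 38.37 mm; Ȳ = 496800.00/5520.00 = 90.00 mm.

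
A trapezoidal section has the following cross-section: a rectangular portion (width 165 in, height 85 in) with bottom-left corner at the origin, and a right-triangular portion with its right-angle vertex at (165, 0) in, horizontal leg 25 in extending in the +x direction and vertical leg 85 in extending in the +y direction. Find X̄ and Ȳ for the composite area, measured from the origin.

X̄ = 88.90 in, Ȳ = 41.50 in

rectangular portion: A = 165 × 85 = 14025.00, centroid at (82.50, 42.50).
triangular portion: A = ½·25·85 = 1062.50, centroid at (173.33, 28.33).
ΣA = 15087.50 in²
ΣAX̄ = (14025.00)(82.50) + (1062.50)(173.33) = 1341229.17 in³
ΣAȲ = (14025.00)(42.50) + (1062.50)(28.33) = 626166.67 in³
X̄ = 1341229.17 / 15087.50 = 88.90 in
Ȳ = 626166.67 / 15087.50 = 41.50 in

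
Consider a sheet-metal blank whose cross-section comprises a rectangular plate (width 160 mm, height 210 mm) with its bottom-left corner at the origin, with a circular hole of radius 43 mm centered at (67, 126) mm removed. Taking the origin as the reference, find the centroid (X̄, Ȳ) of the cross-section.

X̄ = 82.72 mm, Ȳ = 100.61 mm

plate: A = 160 × 210 = 33600.00, centroid at (80.00, 105.00).
hole: A = −π·43² = -5808.80, centroid at (67.00, 126.00).
ΣA = 27791.20 mm², ΣAX̄ = 2298810.08 mm³, ΣAȲ = 2796090.59 mm³.
X̄ = 2298810.08/27791.20 = 82.72 mm; Ȳ = 2796090.59/27791.20 = 100.61 mm.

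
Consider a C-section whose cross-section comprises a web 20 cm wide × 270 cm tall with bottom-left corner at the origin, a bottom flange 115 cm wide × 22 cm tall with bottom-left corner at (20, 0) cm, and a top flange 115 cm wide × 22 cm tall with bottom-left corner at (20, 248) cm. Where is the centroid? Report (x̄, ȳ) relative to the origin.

Part | A | x̄ᵢ | ȳᵢ | A·x̄ᵢ | A·ȳᵢ
web | 5400.00 | 10.00 | 135.00 | 54000.00 | 729000.00
bottom flange | 2530.00 | 77.50 | 11.00 | 196075.00 | 27830.00
top flange | 2530.00 | 77.50 | 259.00 | 196075.00 | 655270.00
Σ | 10460.00 |  |  | 446150.00 | 1412100.00
x̄ = 446150.00 / 10460.00 = 42.65 cm
ȳ = 1412100.00 / 10460.00 = 135.00 cm

x̄ = 42.65 cm, ȳ = 135.00 cm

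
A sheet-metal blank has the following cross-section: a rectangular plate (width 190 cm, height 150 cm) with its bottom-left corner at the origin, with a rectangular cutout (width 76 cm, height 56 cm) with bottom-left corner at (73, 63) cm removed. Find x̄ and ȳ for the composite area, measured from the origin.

Part | A | x̄ᵢ | ȳᵢ | A·x̄ᵢ | A·ȳᵢ
plate | 28500.00 | 95.00 | 75.00 | 2707500.00 | 2137500.00
hole | -4256.00 | 111.00 | 91.00 | -472416.00 | -387296.00
Σ | 24244.00 |  |  | 2235084.00 | 1750204.00
x̄ = 2235084.00 / 24244.00 = 92.19 cm
ȳ = 1750204.00 / 24244.00 = 72.19 cm

x̄ = 92.19 cm, ȳ = 72.19 cm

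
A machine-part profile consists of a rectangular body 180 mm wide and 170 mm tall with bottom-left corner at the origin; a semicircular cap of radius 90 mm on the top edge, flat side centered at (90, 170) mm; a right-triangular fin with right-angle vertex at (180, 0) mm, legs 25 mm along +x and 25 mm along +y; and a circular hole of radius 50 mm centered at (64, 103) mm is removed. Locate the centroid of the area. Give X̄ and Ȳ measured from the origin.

X̄ = 96.57 mm, Ȳ = 124.19 mm

rectangular body: A = 180 × 170 = 30600.00, centroid at (90.00, 85.00).
semicircular top: A = ½π·90² = 12723.45, centroid at (90.00, 208.20).
triangular fin: A = ½·25·25 = 312.50, centroid at (188.33, 8.33).
hole: A = −π·50² = -7853.98, centroid at (64.00, 103.00).
ΣA = 35781.97 mm², ΣAX̄ = 3455309.86 mm³, ΣAȲ = 4443630.60 mm³.
X̄ = 3455309.86/35781.97 = 96.57 mm; Ȳ = 4443630.60/35781.97 = 124.19 mm.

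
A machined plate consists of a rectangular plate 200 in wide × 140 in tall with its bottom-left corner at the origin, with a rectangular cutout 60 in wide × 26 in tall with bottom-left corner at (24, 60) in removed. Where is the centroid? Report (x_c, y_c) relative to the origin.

x_c = 102.71 in, y_c = 69.82 in

plate: A = 200 × 140 = 28000.00, centroid at (100.00, 70.00).
hole: A = −(60 × 26) = -1560.00, centroid at (54.00, 73.00).
ΣA = 26440.00 in²
ΣAx_c = (28000.00)(100.00) + (-1560.00)(54.00) = 2715760.00 in³
ΣAy_c = (28000.00)(70.00) + (-1560.00)(73.00) = 1846120.00 in³
x_c = 2715760.00 / 26440.00 = 102.71 in
y_c = 1846120.00 / 26440.00 = 69.82 in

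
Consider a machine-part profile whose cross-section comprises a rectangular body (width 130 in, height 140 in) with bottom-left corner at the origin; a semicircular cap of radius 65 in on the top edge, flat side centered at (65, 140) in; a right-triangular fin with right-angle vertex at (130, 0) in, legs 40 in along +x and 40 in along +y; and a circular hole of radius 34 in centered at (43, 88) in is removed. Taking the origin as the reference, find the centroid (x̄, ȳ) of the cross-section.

Part | A | x̄ᵢ | ȳᵢ | A·x̄ᵢ | A·ȳᵢ
rectangular body | 18200.00 | 65.00 | 70.00 | 1183000.00 | 1274000.00
semicircular top | 6636.61 | 65.00 | 167.59 | 431379.94 | 1112209.36
triangular fin | 800.00 | 143.33 | 13.33 | 114666.67 | 10666.67
hole | -3631.68 | 43.00 | 88.00 | -156162.29 | -319587.94
Σ | 22004.93 |  |  | 1572884.32 | 2077288.09
x̄ = 1572884.32 / 22004.93 = 71.48 in
ȳ = 2077288.09 / 22004.93 = 94.40 in

x̄ = 71.48 in, ȳ = 94.40 in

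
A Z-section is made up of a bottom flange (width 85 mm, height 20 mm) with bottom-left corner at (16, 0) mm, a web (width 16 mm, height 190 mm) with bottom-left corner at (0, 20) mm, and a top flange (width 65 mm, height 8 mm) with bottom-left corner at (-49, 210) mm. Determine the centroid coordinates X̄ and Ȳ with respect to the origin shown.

Part | A | x̄ᵢ | ȳᵢ | A·x̄ᵢ | A·ȳᵢ
bottom flange | 1700.00 | 58.50 | 10.00 | 99450.00 | 17000.00
web | 3040.00 | 8.00 | 115.00 | 24320.00 | 349600.00
top flange | 520.00 | -16.50 | 214.00 | -8580.00 | 111280.00
Σ | 5260.00 |  |  | 115190.00 | 477880.00
X̄ = 115190.00 / 5260.00 = 21.90 mm
Ȳ = 477880.00 / 5260.00 = 90.85 mm

X̄ = 21.90 mm, Ȳ = 90.85 mm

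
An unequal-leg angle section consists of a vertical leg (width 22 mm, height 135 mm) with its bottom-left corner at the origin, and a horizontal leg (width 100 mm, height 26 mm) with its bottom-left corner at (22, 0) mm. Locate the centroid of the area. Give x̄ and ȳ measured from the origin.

Part | A | x̄ᵢ | ȳᵢ | A·x̄ᵢ | A·ȳᵢ
vertical leg | 2970.00 | 11.00 | 67.50 | 32670.00 | 200475.00
horizontal leg | 2600.00 | 72.00 | 13.00 | 187200.00 | 33800.00
Σ | 5570.00 |  |  | 219870.00 | 234275.00
x̄ = 219870.00 / 5570.00 = 39.47 mm
ȳ = 234275.00 / 5570.00 = 42.06 mm

x̄ = 39.47 mm, ȳ = 42.06 mm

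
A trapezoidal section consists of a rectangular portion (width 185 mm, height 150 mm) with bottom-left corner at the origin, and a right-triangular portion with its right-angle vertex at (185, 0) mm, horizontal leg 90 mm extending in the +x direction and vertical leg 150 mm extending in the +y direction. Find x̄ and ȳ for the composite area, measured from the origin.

rectangular portion: A = 185 × 150 = 27750.00, centroid at (92.50, 75.00).
triangular portion: A = ½·90·150 = 6750.00, centroid at (215.00, 50.00).
ΣA = 34500.00 mm², ΣAx̄ = 4018125.00 mm³, ΣAȳ = 2418750.00 mm³.
x̄ = 4018125.00/34500.00 = 116.47 mm; ȳ = 2418750.00/34500.00 = 70.11 mm.

x̄ = 116.47 mm, ȳ = 70.11 mm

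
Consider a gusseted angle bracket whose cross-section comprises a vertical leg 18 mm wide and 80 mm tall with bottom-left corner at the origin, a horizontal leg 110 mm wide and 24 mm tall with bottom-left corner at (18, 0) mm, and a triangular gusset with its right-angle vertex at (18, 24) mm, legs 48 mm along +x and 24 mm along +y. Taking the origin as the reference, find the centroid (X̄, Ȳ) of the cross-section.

X̄ = 48.38 mm, Ȳ = 23.13 mm

vertical leg: A = 18 × 80 = 1440.00, centroid at (9.00, 40.00).
horizontal leg: A = 110 × 24 = 2640.00, centroid at (73.00, 12.00).
gusset: A = ½·48·24 = 576.00, centroid at (34.00, 32.00).
ΣA = 4656.00 mm², ΣAX̄ = 225264.00 mm³, ΣAȲ = 107712.00 mm³.
X̄ = 225264.00/4656.00 = 48.38 mm; Ȳ = 107712.00/4656.00 = 23.13 mm.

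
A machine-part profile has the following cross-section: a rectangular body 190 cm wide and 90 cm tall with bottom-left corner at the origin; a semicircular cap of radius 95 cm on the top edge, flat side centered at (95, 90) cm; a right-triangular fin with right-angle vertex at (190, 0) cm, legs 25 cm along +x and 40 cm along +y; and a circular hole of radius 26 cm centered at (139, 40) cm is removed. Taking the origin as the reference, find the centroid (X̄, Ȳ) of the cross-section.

rectangular body: A = 190 × 90 = 17100.00, centroid at (95.00, 45.00).
semicircular top: A = ½π·95² = 14176.44, centroid at (95.00, 130.32).
triangular fin: A = ½·25·40 = 500.00, centroid at (198.33, 13.33).
hole: A = −π·26² = -2123.72, centroid at (139.00, 40.00).
ΣA = 29652.72 cm²
ΣAX̄ = (17100.00)(95.00) + (14176.44)(95.00) + (500.00)(198.33) + (-2123.72)(139.00) = 2775231.56 cm³
ΣAȲ = (17100.00)(45.00) + (14176.44)(130.32) + (500.00)(13.33) + (-2123.72)(40.00) = 2538680.65 cm³
X̄ = 2775231.56 / 29652.72 = 93.59 cm
Ȳ = 2538680.65 / 29652.72 = 85.61 cm

X̄ = 93.59 cm, Ȳ = 85.61 cm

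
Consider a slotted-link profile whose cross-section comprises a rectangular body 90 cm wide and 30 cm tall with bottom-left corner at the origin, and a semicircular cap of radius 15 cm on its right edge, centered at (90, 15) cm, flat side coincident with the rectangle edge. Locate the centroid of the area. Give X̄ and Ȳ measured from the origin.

rectangular body: A = 90 × 30 = 2700.00, centroid at (45.00, 15.00).
semicircular end: A = ½π·15² = 353.43, centroid at (96.37, 15.00).
ΣA = 3053.43 cm², ΣAX̄ = 155558.63 cm³, ΣAȲ = 45801.44 cm³.
X̄ = 155558.63/3053.43 = 50.95 cm; Ȳ = 45801.44/3053.43 = 15.00 cm.

X̄ = 50.95 cm, Ȳ = 15.00 cm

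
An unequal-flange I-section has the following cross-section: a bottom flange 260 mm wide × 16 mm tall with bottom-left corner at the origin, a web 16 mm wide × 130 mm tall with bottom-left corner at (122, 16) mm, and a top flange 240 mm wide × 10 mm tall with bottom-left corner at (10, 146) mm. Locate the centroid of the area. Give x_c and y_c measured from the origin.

x_c = 130.00 mm, y_c = 65.30 mm

Part | A | x̄ᵢ | ȳᵢ | A·x̄ᵢ | A·ȳᵢ
bottom flange | 4160.00 | 130.00 | 8.00 | 540800.00 | 33280.00
web | 2080.00 | 130.00 | 81.00 | 270400.00 | 168480.00
top flange | 2400.00 | 130.00 | 151.00 | 312000.00 | 362400.00
Σ | 8640.00 |  |  | 1123200.00 | 564160.00
x_c = 1123200.00 / 8640.00 = 130.00 mm
y_c = 564160.00 / 8640.00 = 65.30 mm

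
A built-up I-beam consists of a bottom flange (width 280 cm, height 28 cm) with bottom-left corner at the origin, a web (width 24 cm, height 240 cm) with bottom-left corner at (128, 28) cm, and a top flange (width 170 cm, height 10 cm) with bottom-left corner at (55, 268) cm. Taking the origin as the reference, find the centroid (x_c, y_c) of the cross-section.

x_c = 140.00 cm, y_c = 93.22 cm

Part | A | x̄ᵢ | ȳᵢ | A·x̄ᵢ | A·ȳᵢ
bottom flange | 7840.00 | 140.00 | 14.00 | 1097600.00 | 109760.00
web | 5760.00 | 140.00 | 148.00 | 806400.00 | 852480.00
top flange | 1700.00 | 140.00 | 273.00 | 238000.00 | 464100.00
Σ | 15300.00 |  |  | 2142000.00 | 1426340.00
x_c = 2142000.00 / 15300.00 = 140.00 cm
y_c = 1426340.00 / 15300.00 = 93.22 cm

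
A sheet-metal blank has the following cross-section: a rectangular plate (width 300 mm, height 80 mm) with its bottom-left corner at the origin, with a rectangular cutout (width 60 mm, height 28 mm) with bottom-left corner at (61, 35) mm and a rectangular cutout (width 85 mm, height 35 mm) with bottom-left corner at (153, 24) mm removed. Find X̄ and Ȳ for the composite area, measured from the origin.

plate: A = 300 × 80 = 24000.00, centroid at (150.00, 40.00).
hole 1: A = −(60 × 28) = -1680.00, centroid at (91.00, 49.00).
hole 2: A = −(85 × 35) = -2975.00, centroid at (195.50, 41.50).
ΣA = 19345.00 mm²
ΣAX̄ = (24000.00)(150.00) + (-1680.00)(91.00) + (-2975.00)(195.50) = 2865507.50 mm³
ΣAȲ = (24000.00)(40.00) + (-1680.00)(49.00) + (-2975.00)(41.50) = 754217.50 mm³
X̄ = 2865507.50 / 19345.00 = 148.13 mm
Ȳ = 754217.50 / 19345.00 = 38.99 mm

X̄ = 148.13 mm, Ȳ = 38.99 mm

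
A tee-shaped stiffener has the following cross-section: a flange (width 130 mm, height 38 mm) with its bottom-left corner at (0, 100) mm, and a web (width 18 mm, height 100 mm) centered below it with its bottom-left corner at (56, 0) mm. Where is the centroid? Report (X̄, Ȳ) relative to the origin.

X̄ = 65.00 mm, Ȳ = 100.57 mm

Part | A | x̄ᵢ | ȳᵢ | A·x̄ᵢ | A·ȳᵢ
web | 1800.00 | 65.00 | 50.00 | 117000.00 | 90000.00
flange | 4940.00 | 65.00 | 119.00 | 321100.00 | 587860.00
Σ | 6740.00 |  |  | 438100.00 | 677860.00
X̄ = 438100.00 / 6740.00 = 65.00 mm
Ȳ = 677860.00 / 6740.00 = 100.57 mm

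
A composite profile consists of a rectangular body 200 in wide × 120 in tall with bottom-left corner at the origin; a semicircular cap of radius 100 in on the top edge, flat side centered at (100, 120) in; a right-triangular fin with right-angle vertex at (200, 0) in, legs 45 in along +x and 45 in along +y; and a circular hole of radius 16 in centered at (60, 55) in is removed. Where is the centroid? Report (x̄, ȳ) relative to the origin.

rectangular body: A = 200 × 120 = 24000.00, centroid at (100.00, 60.00).
semicircular top: A = ½π·100² = 15707.96, centroid at (100.00, 162.44).
triangular fin: A = ½·45·45 = 1012.50, centroid at (215.00, 15.00).
hole: A = −π·16² = -804.25, centroid at (60.00, 55.00).
ΣA = 39916.22 in², ΣAx̄ = 4140228.96 in³, ΣAȳ = 3962576.13 in³.
x̄ = 4140228.96/39916.22 = 103.72 in; ȳ = 3962576.13/39916.22 = 99.27 in.

x̄ = 103.72 in, ȳ = 99.27 in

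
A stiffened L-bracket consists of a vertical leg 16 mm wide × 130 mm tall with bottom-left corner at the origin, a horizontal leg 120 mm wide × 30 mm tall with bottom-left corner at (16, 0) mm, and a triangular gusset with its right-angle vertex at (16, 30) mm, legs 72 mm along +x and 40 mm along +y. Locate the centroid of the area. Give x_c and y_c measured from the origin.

Part | A | x̄ᵢ | ȳᵢ | A·x̄ᵢ | A·ȳᵢ
vertical leg | 2080.00 | 8.00 | 65.00 | 16640.00 | 135200.00
horizontal leg | 3600.00 | 76.00 | 15.00 | 273600.00 | 54000.00
gusset | 1440.00 | 40.00 | 43.33 | 57600.00 | 62400.00
Σ | 7120.00 |  |  | 347840.00 | 251600.00
x_c = 347840.00 / 7120.00 = 48.85 mm
y_c = 251600.00 / 7120.00 = 35.34 mm

x_c = 48.85 mm, y_c = 35.34 mm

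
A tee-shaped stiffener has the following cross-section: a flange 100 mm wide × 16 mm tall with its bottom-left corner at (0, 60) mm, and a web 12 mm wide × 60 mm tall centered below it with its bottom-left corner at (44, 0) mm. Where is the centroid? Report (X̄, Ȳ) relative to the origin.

X̄ = 50.00 mm, Ȳ = 56.21 mm

web: A = 12 × 60 = 720.00, centroid at (50.00, 30.00).
flange: A = 100 × 16 = 1600.00, centroid at (50.00, 68.00).
ΣA = 2320.00 mm², ΣAX̄ = 116000.00 mm³, ΣAȲ = 130400.00 mm³.
X̄ = 116000.00/2320.00 = 50.00 mm; Ȳ = 130400.00/2320.00 = 56.21 mm.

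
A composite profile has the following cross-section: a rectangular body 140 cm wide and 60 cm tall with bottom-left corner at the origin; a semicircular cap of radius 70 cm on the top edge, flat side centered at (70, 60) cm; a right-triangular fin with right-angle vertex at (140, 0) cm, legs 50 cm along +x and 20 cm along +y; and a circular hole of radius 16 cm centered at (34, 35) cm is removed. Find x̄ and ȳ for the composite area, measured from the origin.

rectangular body: A = 140 × 60 = 8400.00, centroid at (70.00, 30.00).
semicircular top: A = ½π·70² = 7696.90, centroid at (70.00, 89.71).
triangular fin: A = ½·50·20 = 500.00, centroid at (156.67, 6.67).
hole: A = −π·16² = -804.25, centroid at (34.00, 35.00).
ΣA = 15792.65 cm², ΣAx̄ = 1177772.05 cm³, ΣAȳ = 917665.45 cm³.
x̄ = 1177772.05/15792.65 = 74.58 cm; ȳ = 917665.45/15792.65 = 58.11 cm.

x̄ = 74.58 cm, ȳ = 58.11 cm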